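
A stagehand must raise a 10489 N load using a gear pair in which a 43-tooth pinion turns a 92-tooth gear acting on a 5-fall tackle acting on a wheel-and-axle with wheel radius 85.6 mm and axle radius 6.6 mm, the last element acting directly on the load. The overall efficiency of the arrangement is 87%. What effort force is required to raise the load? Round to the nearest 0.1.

86.9 N

Gear pair MA = 92/43 = 2.1395.
Block-and-tackle MA = number of supporting rope parts = 5.
Wheel-and-axle MA = R/r = 85.6/6.6 = 12.97.
Combined ideal MA = 2.1395 × 5 × 12.97 = 138.75.
Actual MA = 138.75 × 0.87 = 120.71.
Effort = load / actual MA = 10489 / 120.71 = 86.895 N.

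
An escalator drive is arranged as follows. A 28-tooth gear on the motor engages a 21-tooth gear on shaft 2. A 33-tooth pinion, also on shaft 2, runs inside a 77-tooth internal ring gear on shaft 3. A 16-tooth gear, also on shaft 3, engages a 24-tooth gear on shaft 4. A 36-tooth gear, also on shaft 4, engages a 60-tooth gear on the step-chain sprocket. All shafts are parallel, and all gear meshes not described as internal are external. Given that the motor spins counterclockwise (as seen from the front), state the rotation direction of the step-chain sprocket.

clockwise

the motor → shaft 2: external mesh, 1 reversal → CW.
shaft 2 → shaft 3: internal mesh, same direction → CW.
shaft 3 → shaft 4: external mesh, 1 reversal → CCW.
shaft 4 → the step-chain sprocket: external mesh, 1 reversal → CW.
3 reversals in total — an odd number — so the step-chain sprocket turns opposite to the motor.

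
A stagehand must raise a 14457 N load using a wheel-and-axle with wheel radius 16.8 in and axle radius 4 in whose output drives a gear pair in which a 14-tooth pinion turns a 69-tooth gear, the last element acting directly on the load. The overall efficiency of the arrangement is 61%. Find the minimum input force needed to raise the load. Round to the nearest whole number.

1145 N

Wheel-and-axle MA = R/r = 16.8/4 = 4.2.
Gear pair MA = 69/14 = 4.9286.
Combined ideal MA = 4.2 × 4.9286 = 20.7.
Actual MA = 20.7 × 0.61 = 12.627.
Effort = load / actual MA = 14457 / 12.627 = 1144.9 N.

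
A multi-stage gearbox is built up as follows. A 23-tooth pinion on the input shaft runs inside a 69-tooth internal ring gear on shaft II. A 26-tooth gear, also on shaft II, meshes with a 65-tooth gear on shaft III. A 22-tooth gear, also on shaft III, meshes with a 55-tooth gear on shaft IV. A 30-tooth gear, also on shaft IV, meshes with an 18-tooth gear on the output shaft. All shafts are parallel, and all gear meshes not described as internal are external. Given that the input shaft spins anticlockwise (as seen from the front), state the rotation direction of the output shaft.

the input shaft → shaft II: internal mesh, same direction → CCW.
shaft II → shaft III: external mesh, 1 reversal → CW.
shaft III → shaft IV: external mesh, 1 reversal → CCW.
shaft IV → the output shaft: external mesh, 1 reversal → CW.
3 reversals in total — an odd number — so the output shaft turns opposite to the input shaft.

clockwise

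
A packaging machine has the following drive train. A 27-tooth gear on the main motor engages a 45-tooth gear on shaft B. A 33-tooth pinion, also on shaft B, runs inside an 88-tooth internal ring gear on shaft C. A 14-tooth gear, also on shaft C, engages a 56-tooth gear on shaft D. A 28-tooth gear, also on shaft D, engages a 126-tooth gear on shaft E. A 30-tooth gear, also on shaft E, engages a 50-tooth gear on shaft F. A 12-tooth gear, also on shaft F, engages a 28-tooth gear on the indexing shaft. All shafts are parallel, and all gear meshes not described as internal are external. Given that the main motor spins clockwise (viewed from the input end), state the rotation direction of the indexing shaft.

the main motor → shaft B: external mesh, 1 reversal → CCW.
shaft B → shaft C: internal mesh, same direction → CCW.
shaft C → shaft D: external mesh, 1 reversal → CW.
shaft D → shaft E: external mesh, 1 reversal → CCW.
shaft E → shaft F: external mesh, 1 reversal → CW.
shaft F → the indexing shaft: external mesh, 1 reversal → CCW.
5 reversals in total — an odd number — so the indexing shaft turns opposite to the main motor.

counterclockwise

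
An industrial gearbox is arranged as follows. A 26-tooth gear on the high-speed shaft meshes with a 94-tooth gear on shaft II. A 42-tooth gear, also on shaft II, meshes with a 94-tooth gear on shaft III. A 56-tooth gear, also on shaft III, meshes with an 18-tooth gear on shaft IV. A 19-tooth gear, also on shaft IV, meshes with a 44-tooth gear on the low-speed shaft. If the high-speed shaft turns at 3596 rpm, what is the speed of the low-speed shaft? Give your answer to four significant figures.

Gear mesh: ratio = 94/26 = 3.6154, so shaft II turns at 3596 / 3.6154 = 994.64 rpm.
Gear mesh: ratio = 94/42 = 2.2381, so shaft III turns at 994.64 / 2.2381 = 444.41 rpm.
Gear mesh: ratio = 18/56 = 0.32143, so shaft IV turns at 444.41 / 0.32143 = 1382.6 rpm.
Gear mesh: ratio = 44/19 = 2.3158, so the low-speed shaft turns at 1382.6 / 2.3158 = 597.04 rpm.

597.0 rpm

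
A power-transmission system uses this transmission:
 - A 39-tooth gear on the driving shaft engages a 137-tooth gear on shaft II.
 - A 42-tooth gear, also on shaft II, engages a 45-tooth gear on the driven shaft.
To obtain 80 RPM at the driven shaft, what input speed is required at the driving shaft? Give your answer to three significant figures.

Overall ratio R = 3.5128 × 1.0714 = 3.7637.
Required input speed = output speed × R = 80 × 3.7637 = 301.1 RPM.

301 RPM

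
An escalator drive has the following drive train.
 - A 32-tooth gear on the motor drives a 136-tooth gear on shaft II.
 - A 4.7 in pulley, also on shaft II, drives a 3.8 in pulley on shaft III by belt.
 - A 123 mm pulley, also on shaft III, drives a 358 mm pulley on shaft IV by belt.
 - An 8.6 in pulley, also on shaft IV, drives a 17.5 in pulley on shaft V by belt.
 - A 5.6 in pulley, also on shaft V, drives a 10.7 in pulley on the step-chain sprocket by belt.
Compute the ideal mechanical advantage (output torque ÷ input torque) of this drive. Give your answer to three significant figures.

38.9

Each stage contributes driven/driver: gear mesh 136/32 = 4.25, belt 3.8/4.7 = 0.80851, belt 358/123 = 2.9106, belt 17.5/8.6 = 2.0349, belt 10.7/5.6 = 1.9107.
Overall: 4.25 × 0.80851 × 2.9106 × 2.0349 × 1.9107 = 38.886.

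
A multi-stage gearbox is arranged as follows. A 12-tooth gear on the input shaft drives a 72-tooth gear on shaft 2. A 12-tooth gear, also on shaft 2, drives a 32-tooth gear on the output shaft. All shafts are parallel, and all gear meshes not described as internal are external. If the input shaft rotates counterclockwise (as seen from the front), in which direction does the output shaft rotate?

counterclockwise

the input shaft → shaft 2: external mesh, 1 reversal → CW.
shaft 2 → the output shaft: external mesh, 1 reversal → CCW.
2 reversals in total — an even number — so the output shaft turns the same way as the input shaft.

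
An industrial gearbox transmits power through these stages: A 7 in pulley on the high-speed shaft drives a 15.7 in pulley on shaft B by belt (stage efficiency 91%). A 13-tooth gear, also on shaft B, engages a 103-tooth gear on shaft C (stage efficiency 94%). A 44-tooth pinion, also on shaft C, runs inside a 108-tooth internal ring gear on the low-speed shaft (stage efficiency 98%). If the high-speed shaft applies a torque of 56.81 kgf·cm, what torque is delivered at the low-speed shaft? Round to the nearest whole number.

After the belt (15.7/7): 56.81 × 2.2429 × 0.91 = 115.95 kgf·cm
After the gear mesh (103/13): 115.95 × 7.9231 × 0.94 = 863.55 kgf·cm
After the internal gear (108/44): 863.55 × 2.4545 × 0.98 = 2077.2 kgf·cm

2077 kgf·cm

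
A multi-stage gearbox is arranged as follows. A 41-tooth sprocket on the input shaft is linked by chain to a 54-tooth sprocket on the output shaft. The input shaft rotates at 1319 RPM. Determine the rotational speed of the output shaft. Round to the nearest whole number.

the input shaft → the output shaft (chain, 54/41): 1319 ÷ 1.3171 = 1001.5 RPM

1001 RPM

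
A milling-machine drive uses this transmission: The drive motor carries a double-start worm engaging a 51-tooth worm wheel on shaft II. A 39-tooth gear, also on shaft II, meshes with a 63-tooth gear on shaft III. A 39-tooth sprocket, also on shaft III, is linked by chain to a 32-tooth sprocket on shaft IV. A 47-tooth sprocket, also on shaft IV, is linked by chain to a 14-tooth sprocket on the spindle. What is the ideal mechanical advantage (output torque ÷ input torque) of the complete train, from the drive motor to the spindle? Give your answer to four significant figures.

Each stage contributes driven/driver: worm 51/2 = 25.5, gear mesh 63/39 = 1.6154, chain 32/39 = 0.82051, chain 14/47 = 0.29787.
Overall: 25.5 × 1.6154 × 0.82051 × 0.29787 = 10.068.

10.07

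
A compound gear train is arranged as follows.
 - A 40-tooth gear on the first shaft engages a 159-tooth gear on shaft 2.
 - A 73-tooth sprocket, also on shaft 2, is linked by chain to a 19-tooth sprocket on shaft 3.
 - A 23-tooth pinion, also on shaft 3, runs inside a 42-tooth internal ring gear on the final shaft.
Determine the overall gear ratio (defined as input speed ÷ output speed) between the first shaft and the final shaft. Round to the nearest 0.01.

1.89

Each stage contributes driven/driver: gear mesh 159/40 = 3.975, chain 19/73 = 0.26027, internal gear 42/23 = 1.8261.
Overall: 3.975 × 0.26027 × 1.8261 = 1.8892.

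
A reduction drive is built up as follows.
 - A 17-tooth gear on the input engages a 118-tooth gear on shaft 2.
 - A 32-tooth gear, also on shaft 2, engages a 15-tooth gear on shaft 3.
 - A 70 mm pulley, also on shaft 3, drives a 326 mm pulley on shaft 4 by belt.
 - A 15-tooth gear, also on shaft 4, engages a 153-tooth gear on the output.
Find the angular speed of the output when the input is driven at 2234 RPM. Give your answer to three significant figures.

14.5 RPM

the input → shaft 2 (gear mesh, 118/17): 2234 ÷ 6.9412 = 321.85 RPM
shaft 2 → shaft 3 (gear mesh, 15/32): 321.85 ÷ 0.46875 = 686.61 RPM
shaft 3 → shaft 4 (belt, 326/70): 686.61 ÷ 4.6571 = 147.43 RPM
shaft 4 → the output (gear mesh, 153/15): 147.43 ÷ 10.2 = 14.454 RPM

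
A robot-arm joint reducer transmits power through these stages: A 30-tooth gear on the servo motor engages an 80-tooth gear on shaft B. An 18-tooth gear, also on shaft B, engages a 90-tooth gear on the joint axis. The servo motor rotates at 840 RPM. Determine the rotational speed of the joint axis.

63 RPM

gear mesh 80/30 = 2.6667 → 840/2.6667 = 315 RPM
gear mesh 90/18 = 5 → 315/5 = 63 RPM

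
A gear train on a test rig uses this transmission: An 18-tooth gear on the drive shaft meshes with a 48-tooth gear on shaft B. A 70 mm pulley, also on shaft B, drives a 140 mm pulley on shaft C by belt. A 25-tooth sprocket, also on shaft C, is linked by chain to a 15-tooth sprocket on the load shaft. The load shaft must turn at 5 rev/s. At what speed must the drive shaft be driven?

16 rev/s

Overall ratio R = 2.6667 × 2 × 0.6 = 3.2.
Required input speed = output speed × R = 5 × 3.2 = 16 rev/s.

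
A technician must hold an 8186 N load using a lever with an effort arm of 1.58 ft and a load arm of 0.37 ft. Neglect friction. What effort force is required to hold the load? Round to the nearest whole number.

Lever MA = effort arm / load arm = 1.58/0.37 = 4.2703.
Effort = load / MA = 8186 / 4.2703 = 1917 N.

1917 N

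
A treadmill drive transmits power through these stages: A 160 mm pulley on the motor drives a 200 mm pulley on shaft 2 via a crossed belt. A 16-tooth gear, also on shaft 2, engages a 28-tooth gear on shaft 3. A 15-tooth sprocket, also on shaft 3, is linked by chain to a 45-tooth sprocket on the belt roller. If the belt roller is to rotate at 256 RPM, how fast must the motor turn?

1680 RPM

Overall ratio R = 1.25 × 1.75 × 3 = 6.5625.
Required input speed = output speed × R = 256 × 6.5625 = 1680 RPM.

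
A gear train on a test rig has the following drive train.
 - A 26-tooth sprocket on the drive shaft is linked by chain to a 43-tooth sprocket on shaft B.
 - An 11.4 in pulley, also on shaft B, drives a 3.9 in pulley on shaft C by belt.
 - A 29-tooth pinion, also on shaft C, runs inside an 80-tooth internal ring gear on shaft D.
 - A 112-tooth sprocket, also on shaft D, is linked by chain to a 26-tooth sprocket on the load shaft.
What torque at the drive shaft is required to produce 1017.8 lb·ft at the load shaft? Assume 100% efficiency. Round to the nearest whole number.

2809 lb·ft

Overall ratio R = 1.6538 × 0.34211 × 2.7586 × 0.23214 = 0.36233.
Input torque = output torque / R = 1017.8 / 0.36233 = 2809.1 lb·ft.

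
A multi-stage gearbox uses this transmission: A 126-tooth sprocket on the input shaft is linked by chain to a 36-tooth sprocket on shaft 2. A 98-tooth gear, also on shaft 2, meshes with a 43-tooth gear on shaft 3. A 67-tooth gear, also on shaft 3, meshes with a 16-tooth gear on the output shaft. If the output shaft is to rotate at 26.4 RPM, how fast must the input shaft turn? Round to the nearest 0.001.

Overall ratio R = 0.28571 × 0.43878 × 0.23881 = 0.029938.
Required input speed = output speed × R = 26.4 × 0.029938 = 0.79036 RPM.

0.790 RPM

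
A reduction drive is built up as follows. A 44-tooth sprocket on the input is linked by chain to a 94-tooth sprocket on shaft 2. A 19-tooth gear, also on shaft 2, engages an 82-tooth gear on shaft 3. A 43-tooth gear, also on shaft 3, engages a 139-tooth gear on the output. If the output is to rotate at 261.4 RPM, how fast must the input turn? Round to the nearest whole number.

7791 RPM

Overall ratio R = 2.1364 × 4.3158 × 3.2326 = 29.804.
Required input speed = output speed × R = 261.4 × 29.804 = 7790.9 RPM.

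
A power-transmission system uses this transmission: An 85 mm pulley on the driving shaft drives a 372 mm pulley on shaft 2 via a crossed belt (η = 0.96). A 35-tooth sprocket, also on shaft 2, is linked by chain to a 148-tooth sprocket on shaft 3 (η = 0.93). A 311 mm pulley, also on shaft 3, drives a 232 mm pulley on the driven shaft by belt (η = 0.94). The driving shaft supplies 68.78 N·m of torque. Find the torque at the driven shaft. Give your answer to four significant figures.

796.9 N·m

belt 372/85 = 4.3765 → τ = 68.78·4.3765·0.96 = 288.97 N·m
chain 148/35 = 4.2286 → τ = 288.97·4.2286·0.93 = 1136.4 N·m
belt 232/311 = 0.74598 → τ = 1136.4·0.74598·0.94 = 796.87 N·m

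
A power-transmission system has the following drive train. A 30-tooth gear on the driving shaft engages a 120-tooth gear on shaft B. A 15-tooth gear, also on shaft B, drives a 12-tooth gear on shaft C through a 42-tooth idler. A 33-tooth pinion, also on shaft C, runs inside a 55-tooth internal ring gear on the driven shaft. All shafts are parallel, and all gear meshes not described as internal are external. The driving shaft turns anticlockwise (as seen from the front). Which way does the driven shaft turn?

the driving shaft → shaft B: external mesh, 1 reversal → CW.
shaft B → shaft C: driver → idler → driven is 2 external meshes, 2 reversals → CW.
shaft C → the driven shaft: internal mesh, same direction → CW.
3 reversals in total — an odd number — so the driven shaft turns opposite to the driving shaft.

clockwise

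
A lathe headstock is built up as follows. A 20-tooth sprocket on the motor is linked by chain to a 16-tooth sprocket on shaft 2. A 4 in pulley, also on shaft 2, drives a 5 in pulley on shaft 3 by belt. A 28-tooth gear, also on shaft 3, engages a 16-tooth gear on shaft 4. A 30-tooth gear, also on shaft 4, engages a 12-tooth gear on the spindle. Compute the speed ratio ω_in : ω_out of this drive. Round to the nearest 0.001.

0.229

Each stage contributes driven/driver: chain 16/20 = 0.8, belt 5/4 = 1.25, gear mesh 16/28 = 0.57143, gear mesh 12/30 = 0.4.
Overall: 0.8 × 1.25 × 0.57143 × 0.4 = 0.22857.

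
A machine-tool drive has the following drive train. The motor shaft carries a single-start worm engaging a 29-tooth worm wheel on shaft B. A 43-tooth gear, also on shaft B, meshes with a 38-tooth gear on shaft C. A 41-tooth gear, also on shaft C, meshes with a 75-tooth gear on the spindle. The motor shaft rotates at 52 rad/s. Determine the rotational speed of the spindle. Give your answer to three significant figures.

worm 29/1 = 29 → 52/29 = 1.7931 rad/s
gear mesh 38/43 = 0.88372 → 1.7931/0.88372 = 2.029 rad/s
gear mesh 75/41 = 1.8293 → 2.029/1.8293 = 1.1092 rad/s

1.11 rad/s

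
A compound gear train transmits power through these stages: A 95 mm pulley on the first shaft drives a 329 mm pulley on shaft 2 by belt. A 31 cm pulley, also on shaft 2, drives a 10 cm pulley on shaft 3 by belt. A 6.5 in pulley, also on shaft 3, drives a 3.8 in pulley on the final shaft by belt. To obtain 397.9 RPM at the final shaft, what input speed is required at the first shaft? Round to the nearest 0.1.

Overall ratio R = 3.4632 × 0.32258 × 0.58462 = 0.6531.
Required input speed = output speed × R = 397.9 × 0.6531 = 259.87 RPM.

259.9 RPM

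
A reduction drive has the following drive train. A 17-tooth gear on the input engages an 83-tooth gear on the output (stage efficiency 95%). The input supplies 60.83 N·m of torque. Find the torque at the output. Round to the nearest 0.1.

Gear mesh: ratio = 83/17 = 4.8824; torque at the output = 60.83 × 4.8824 × 0.95 = 282.14 N·m.

282.1 N·m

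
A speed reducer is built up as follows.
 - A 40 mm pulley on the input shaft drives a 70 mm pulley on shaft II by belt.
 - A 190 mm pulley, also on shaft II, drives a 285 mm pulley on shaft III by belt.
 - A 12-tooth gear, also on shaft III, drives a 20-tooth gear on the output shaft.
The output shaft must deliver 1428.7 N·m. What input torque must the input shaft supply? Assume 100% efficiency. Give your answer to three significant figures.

Overall ratio R = 1.75 × 1.5 × 1.6667 = 4.375.
Input torque = output torque / R = 1428.7 / 4.375 = 326.56 N·m.

327 N·m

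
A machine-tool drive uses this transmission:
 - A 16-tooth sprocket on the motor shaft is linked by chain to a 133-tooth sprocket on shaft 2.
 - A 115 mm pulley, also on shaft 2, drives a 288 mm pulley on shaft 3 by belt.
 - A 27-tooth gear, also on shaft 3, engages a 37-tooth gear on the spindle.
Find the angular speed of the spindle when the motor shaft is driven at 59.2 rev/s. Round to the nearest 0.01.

chain 133/16 = 8.3125 → 59.2/8.3125 = 7.1218 rev/s
belt 288/115 = 2.5043 → 7.1218/2.5043 = 2.8438 rev/s
gear mesh 37/27 = 1.3704 → 2.8438/1.3704 = 2.0752 rev/s

2.08 rev/s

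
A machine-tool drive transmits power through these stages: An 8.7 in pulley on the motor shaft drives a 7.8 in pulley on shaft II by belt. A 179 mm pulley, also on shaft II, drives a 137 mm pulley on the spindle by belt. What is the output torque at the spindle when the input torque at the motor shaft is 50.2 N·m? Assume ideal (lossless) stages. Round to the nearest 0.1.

34.4 N·m

belt 7.8/8.7 = 0.89655 → τ = 50.2·0.89655 = 45.007 N·m
belt 137/179 = 0.76536 → τ = 45.007·0.76536 = 34.447 N·m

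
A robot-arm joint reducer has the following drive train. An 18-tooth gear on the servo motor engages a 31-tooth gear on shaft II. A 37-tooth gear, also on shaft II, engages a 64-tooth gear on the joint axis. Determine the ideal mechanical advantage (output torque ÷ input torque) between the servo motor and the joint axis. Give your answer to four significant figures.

2.979

Each stage contributes driven/driver: gear mesh 31/18 = 1.7222, gear mesh 64/37 = 1.7297.
Overall: 1.7222 × 1.7297 = 2.979.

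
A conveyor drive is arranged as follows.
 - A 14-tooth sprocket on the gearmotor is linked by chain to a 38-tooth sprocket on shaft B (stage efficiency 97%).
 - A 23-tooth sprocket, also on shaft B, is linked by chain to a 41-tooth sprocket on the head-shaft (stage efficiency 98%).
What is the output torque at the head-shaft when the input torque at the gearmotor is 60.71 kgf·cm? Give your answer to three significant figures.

279 kgf·cm

After the chain (38/14): 60.71 × 2.7143 × 0.97 = 159.84 kgf·cm
After the chain (41/23): 159.84 × 1.7826 × 0.98 = 279.23 kgf·cm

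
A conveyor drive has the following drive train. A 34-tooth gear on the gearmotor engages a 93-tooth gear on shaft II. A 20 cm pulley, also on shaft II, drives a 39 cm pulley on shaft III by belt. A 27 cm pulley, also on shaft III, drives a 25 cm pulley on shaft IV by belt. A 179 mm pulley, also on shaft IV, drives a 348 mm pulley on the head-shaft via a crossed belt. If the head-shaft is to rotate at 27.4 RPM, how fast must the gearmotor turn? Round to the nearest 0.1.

263.1 RPM

Overall ratio R = 2.7353 × 1.95 × 0.92593 × 1.9441 = 9.6015.
Required input speed = output speed × R = 27.4 × 9.6015 = 263.08 RPM.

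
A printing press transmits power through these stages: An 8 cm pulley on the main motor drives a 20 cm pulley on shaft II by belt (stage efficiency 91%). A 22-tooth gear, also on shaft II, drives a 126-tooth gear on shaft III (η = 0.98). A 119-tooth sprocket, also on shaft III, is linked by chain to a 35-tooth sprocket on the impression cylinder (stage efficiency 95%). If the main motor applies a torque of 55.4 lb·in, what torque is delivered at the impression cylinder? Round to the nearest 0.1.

After the belt (20/8): 55.4 × 2.5 × 0.91 = 126.04 lb·in
After the gear mesh (126/22): 126.04 × 5.7273 × 0.98 = 707.4 lb·in
After the chain (35/119): 707.4 × 0.29412 × 0.95 = 197.66 lb·in

197.7 lb·in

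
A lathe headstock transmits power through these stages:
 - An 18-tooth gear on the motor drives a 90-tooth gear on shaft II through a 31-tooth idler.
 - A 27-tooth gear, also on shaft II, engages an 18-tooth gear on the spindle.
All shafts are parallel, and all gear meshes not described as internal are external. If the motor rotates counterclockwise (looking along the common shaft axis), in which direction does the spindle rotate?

the motor → shaft II: driver → idler → driven is 2 external meshes, 2 reversals → CCW.
shaft II → the spindle: external mesh, 1 reversal → CW.
3 reversals in total — an odd number — so the spindle turns opposite to the motor.

clockwise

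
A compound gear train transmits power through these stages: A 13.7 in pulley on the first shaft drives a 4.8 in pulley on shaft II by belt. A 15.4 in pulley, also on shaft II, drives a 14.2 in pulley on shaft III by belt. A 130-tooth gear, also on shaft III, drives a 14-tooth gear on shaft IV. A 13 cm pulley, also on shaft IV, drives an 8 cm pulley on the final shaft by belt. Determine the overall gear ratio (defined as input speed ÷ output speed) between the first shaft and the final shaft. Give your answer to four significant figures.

0.02141

Each stage contributes driven/driver: belt 4.8/13.7 = 0.35036, belt 14.2/15.4 = 0.92208, gear mesh 14/130 = 0.10769, belt 8/13 = 0.61538.
Overall: 0.35036 × 0.92208 × 0.10769 × 0.61538 = 0.02141.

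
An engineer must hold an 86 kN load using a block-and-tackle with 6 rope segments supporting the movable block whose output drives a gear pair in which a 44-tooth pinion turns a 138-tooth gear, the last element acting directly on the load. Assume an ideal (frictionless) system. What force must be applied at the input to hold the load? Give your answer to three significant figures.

4.57 kN

Block-and-tackle MA = number of supporting rope parts = 6.
Gear pair MA = 138/44 = 3.1364.
Combined ideal MA = 6 × 3.1364 = 18.818.
Effort = load / MA = 86 / 18.818 = 4.57 kN.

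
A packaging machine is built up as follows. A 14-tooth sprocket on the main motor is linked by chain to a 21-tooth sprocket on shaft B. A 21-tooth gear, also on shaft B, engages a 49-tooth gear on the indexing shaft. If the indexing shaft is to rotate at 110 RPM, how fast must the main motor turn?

Overall ratio R = 1.5 × 2.3333 = 3.5.
Required input speed = output speed × R = 110 × 3.5 = 385 RPM.

385 RPM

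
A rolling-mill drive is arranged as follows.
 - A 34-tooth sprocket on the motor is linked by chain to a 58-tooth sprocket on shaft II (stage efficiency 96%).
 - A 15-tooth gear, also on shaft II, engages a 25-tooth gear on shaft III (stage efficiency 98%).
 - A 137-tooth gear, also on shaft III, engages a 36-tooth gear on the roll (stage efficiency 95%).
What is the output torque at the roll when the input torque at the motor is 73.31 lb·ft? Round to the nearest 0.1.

chain 58/34 = 1.7059 → τ = 73.31·1.7059·0.96 = 120.06 lb·ft
gear mesh 25/15 = 1.6667 → τ = 120.06·1.6667·0.98 = 196.09 lb·ft
gear mesh 36/137 = 0.26277 → τ = 196.09·0.26277·0.95 = 48.951 lb·ft

49.0 lb·ft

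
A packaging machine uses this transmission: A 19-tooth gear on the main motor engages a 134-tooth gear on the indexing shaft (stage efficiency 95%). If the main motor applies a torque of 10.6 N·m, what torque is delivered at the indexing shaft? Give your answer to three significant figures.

71.0 N·m

After the gear mesh (134/19): 10.6 × 7.0526 × 0.95 = 71.02 N·m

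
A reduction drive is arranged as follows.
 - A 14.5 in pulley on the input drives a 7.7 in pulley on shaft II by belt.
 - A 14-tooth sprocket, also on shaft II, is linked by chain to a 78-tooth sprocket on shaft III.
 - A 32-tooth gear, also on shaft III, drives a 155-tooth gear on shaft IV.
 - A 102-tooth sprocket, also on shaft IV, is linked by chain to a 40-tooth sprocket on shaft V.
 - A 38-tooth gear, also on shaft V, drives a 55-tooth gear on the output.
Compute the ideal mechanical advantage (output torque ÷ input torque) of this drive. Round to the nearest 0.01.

Each stage contributes driven/driver: belt 7.7/14.5 = 0.53103, chain 78/14 = 5.5714, gear mesh 155/32 = 4.8438, chain 40/102 = 0.39216, gear mesh 55/38 = 1.4474.
Overall: 0.53103 × 5.5714 × 4.8438 × 0.39216 × 1.4474 = 8.1341.

8.13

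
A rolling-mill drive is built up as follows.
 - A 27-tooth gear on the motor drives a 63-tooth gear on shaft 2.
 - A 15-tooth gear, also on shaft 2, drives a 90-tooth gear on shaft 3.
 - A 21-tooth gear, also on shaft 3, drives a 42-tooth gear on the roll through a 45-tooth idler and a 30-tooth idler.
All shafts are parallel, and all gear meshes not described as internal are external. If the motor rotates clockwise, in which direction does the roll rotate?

anticlockwise

the motor → shaft 2: external mesh, 1 reversal → CCW.
shaft 2 → shaft 3: external mesh, 1 reversal → CW.
shaft 3 → the roll: driver → idler → idler → driven is 3 external meshes, 3 reversals → CCW.
5 reversals in total — an odd number — so the roll turns opposite to the motor.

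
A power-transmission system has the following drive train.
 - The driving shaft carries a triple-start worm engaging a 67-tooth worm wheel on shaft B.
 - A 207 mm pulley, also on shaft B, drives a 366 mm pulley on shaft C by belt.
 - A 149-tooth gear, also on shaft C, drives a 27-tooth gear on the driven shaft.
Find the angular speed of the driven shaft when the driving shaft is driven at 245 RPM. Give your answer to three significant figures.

34.2 RPM

worm 67/3 = 22.333 → 245/22.333 = 10.97 RPM
belt 366/207 = 1.7681 → 10.97/1.7681 = 6.2044 RPM
gear mesh 27/149 = 0.18121 → 6.2044/0.18121 = 34.239 RPM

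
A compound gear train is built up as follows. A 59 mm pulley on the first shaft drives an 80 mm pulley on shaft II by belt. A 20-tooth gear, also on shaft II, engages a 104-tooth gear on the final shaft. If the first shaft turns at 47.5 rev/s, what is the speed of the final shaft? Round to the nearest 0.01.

Belt: ratio = 80/59 = 1.3559, so shaft II turns at 47.5 / 1.3559 = 35.031 rev/s.
Gear mesh: ratio = 104/20 = 5.2, so the final shaft turns at 35.031 / 5.2 = 6.7368 rev/s.

6.74 rev/s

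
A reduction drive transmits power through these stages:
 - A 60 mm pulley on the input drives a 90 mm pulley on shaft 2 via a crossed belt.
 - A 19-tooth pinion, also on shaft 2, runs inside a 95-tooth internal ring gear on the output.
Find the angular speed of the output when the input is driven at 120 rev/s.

16 rev/s

Belt: ratio = 90/60 = 1.5, so shaft 2 turns at 120 / 1.5 = 80 rev/s.
Internal gear: ratio = 95/19 = 5, so the output turns at 80 / 5 = 16 rev/s.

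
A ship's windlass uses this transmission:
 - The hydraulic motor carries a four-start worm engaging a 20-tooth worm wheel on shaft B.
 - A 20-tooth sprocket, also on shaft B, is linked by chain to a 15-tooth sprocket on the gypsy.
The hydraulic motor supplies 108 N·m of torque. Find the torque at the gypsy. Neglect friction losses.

405 N·m

worm 20/4 = 5 → τ = 108·5 = 540 N·m
chain 15/20 = 0.75 → τ = 540·0.75 = 405 N·m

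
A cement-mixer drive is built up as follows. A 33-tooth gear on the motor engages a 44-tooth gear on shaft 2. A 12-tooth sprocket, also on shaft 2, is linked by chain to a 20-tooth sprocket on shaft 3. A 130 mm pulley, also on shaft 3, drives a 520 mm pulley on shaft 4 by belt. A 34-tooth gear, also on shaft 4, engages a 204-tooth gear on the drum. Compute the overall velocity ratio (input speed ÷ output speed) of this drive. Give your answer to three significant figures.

53.3

Each stage contributes driven/driver: gear mesh 44/33 = 1.3333, chain 20/12 = 1.6667, belt 520/130 = 4, gear mesh 204/34 = 6.
Overall: 1.3333 × 1.6667 × 4 × 6 = 53.333.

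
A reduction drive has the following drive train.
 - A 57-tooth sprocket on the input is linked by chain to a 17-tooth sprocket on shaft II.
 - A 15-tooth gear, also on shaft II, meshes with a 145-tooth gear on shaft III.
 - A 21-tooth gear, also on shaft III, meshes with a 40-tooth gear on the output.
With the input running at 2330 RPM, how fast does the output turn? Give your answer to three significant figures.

424 RPM

Chain: ratio = 17/57 = 0.29825, so shaft II turns at 2330 / 0.29825 = 7812.4 RPM.
Gear mesh: ratio = 145/15 = 9.6667, so shaft III turns at 7812.4 / 9.6667 = 808.17 RPM.
Gear mesh: ratio = 40/21 = 1.9048, so the output turns at 808.17 / 1.9048 = 424.29 RPM.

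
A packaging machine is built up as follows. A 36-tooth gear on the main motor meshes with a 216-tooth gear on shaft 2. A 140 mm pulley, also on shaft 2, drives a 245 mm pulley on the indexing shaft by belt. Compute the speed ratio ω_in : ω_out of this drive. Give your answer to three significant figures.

Each stage contributes driven/driver: gear mesh 216/36 = 6, belt 245/140 = 1.75.
Overall: 6 × 1.75 = 10.5.

10.5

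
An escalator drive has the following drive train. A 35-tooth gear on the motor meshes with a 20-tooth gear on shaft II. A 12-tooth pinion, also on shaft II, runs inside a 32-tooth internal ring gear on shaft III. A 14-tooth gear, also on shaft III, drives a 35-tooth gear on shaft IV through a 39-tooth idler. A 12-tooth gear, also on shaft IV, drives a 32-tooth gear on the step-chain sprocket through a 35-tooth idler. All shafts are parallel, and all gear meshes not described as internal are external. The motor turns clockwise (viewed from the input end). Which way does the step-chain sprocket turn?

the motor → shaft II: external mesh, 1 reversal → CCW.
shaft II → shaft III: internal mesh, same direction → CCW.
shaft III → shaft IV: driver → idler → driven is 2 external meshes, 2 reversals → CCW.
shaft IV → the step-chain sprocket: driver → idler → driven is 2 external meshes, 2 reversals → CCW.
5 reversals in total — an odd number — so the step-chain sprocket turns opposite to the motor.

anticlockwise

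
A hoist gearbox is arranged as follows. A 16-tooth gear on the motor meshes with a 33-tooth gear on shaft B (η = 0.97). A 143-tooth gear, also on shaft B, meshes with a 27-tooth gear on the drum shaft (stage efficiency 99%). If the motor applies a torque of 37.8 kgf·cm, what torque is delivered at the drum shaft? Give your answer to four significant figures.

14.14 kgf·cm

Gear mesh: ratio = 33/16 = 2.0625; torque at shaft B = 37.8 × 2.0625 × 0.97 = 75.624 kgf·cm.
Gear mesh: ratio = 27/143 = 0.18881; torque at the drum shaft = 75.624 × 0.18881 × 0.99 = 14.136 kgf·cm.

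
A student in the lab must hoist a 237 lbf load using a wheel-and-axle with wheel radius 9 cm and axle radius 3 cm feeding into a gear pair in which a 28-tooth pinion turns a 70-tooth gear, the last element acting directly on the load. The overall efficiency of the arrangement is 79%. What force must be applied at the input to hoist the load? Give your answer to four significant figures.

40.00 lbf

Wheel-and-axle MA = R/r = 9/3 = 3.
Gear pair MA = 70/28 = 2.5.
Combined ideal MA = 3 × 2.5 = 7.5.
Actual MA = 7.5 × 0.79 = 5.925.
Effort = load / actual MA = 237 / 5.925 = 40 lbf.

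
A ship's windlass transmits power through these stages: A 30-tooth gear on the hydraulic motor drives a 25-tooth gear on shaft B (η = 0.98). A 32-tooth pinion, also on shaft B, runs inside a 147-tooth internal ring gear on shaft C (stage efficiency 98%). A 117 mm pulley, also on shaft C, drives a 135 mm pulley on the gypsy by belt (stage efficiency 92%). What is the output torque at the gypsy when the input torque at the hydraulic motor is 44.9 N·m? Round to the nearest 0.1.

gear mesh 25/30 = 0.83333 → τ = 44.9·0.83333·0.98 = 36.668 N·m
internal gear 147/32 = 4.5938 → τ = 36.668·4.5938·0.98 = 165.08 N·m
belt 135/117 = 1.1538 → τ = 165.08·1.1538·0.92 = 175.23 N·m

175.2 N·m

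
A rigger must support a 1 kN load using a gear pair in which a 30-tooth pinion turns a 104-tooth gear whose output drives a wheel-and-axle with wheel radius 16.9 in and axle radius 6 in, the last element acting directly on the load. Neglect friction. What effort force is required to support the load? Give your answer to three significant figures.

0.102 kN

Gear pair MA = 104/30 = 3.4667.
Wheel-and-axle MA = R/r = 16.9/6 = 2.8167.
Combined ideal MA = 3.4667 × 2.8167 = 9.7644.
Effort = load / MA = 1 / 9.7644 = 0.10241 kN.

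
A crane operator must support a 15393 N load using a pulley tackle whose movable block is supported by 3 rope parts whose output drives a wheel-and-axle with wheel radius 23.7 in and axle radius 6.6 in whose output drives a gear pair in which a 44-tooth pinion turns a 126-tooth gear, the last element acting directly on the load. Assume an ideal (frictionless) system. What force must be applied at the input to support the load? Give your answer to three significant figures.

499 N

Block-and-tackle MA = number of supporting rope parts = 3.
Wheel-and-axle MA = R/r = 23.7/6.6 = 3.5909.
Gear pair MA = 126/44 = 2.8636.
Combined ideal MA = 3 × 3.5909 × 2.8636 = 30.849.
Effort = load / MA = 15393 / 30.849 = 498.98 N.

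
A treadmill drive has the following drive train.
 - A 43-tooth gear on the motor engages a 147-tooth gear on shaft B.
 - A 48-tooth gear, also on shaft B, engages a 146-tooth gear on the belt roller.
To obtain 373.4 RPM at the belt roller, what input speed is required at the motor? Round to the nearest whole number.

3883 RPM

Overall ratio R = 3.4186 × 3.0417 = 10.398.
Required input speed = output speed × R = 373.4 × 10.398 = 3882.7 RPM.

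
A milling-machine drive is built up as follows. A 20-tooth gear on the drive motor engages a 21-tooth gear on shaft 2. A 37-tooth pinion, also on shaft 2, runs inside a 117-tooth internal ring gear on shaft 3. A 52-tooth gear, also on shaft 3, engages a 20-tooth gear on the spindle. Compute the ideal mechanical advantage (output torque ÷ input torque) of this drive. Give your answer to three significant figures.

Each stage contributes driven/driver: gear mesh 21/20 = 1.05, internal gear 117/37 = 3.1622, gear mesh 20/52 = 0.38462.
Overall: 1.05 × 3.1622 × 0.38462 = 1.277.

1.28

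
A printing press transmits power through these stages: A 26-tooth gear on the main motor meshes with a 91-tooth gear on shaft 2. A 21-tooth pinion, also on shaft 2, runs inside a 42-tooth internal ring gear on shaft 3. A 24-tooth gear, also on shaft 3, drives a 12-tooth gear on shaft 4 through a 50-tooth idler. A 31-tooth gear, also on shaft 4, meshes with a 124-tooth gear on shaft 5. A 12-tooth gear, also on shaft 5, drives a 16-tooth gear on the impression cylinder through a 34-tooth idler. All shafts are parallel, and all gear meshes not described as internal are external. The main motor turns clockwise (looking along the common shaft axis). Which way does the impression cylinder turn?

clockwise

the main motor → shaft 2: external mesh, 1 reversal → CCW.
shaft 2 → shaft 3: internal mesh, same direction → CCW.
shaft 3 → shaft 4: driver → idler → driven is 2 external meshes, 2 reversals → CCW.
shaft 4 → shaft 5: external mesh, 1 reversal → CW.
shaft 5 → the impression cylinder: driver → idler → driven is 2 external meshes, 2 reversals → CW.
6 reversals in total — an even number — so the impression cylinder turns the same way as the main motor.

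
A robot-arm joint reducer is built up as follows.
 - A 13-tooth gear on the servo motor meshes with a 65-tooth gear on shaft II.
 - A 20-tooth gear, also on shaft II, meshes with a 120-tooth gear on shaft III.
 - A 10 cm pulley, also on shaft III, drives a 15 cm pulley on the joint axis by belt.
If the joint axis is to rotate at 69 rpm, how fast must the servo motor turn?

3105 rpm

Overall ratio R = 5 × 6 × 1.5 = 45.
Required input speed = output speed × R = 69 × 45 = 3105 rpm.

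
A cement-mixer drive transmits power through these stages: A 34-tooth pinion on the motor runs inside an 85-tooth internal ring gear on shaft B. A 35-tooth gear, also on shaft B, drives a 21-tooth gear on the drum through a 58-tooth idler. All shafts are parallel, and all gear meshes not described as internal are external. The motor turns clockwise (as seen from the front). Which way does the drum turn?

the motor → shaft B: internal mesh, same direction → CW.
shaft B → the drum: driver → idler → driven is 2 external meshes, 2 reversals → CW.
2 reversals in total — an even number — so the drum turns the same way as the motor.

clockwise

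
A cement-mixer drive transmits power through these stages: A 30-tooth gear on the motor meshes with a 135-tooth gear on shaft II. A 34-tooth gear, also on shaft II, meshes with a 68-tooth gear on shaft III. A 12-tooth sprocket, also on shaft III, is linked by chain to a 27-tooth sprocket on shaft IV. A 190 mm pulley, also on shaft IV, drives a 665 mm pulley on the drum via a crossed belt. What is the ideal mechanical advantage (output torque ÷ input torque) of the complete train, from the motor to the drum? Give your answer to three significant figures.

70.9

Each stage contributes driven/driver: gear mesh 135/30 = 4.5, gear mesh 68/34 = 2, chain 27/12 = 2.25, belt 665/190 = 3.5.
Overall: 4.5 × 2 × 2.25 × 3.5 = 70.875.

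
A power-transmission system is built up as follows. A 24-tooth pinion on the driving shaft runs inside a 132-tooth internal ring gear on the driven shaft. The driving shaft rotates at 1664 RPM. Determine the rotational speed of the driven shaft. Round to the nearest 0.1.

the driving shaft → the driven shaft (internal gear, 132/24): 1664 ÷ 5.5 = 302.55 RPM

302.5 RPM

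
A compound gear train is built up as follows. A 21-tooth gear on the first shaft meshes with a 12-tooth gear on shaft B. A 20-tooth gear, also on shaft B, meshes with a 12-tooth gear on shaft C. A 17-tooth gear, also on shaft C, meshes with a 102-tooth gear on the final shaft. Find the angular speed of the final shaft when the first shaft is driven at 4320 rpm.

2100 rpm

gear mesh 12/21 = 0.57143 → 4320/0.57143 = 7560 rpm
gear mesh 12/20 = 0.6 → 7560/0.6 = 12600 rpm
gear mesh 102/17 = 6 → 12600/6 = 2100 rpm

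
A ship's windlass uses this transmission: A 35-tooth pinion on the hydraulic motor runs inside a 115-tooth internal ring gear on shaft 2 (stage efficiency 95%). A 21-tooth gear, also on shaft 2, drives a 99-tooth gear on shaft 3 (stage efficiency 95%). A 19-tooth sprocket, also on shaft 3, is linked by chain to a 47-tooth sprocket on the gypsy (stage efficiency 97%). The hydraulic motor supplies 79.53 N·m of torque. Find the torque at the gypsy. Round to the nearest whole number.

2668 N·m

After the internal gear (115/35): 79.53 × 3.2857 × 0.95 = 248.25 N·m
After the gear mesh (99/21): 248.25 × 4.7143 × 0.95 = 1111.8 N·m
After the chain (47/19): 1111.8 × 2.4737 × 0.97 = 2667.7 N·m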